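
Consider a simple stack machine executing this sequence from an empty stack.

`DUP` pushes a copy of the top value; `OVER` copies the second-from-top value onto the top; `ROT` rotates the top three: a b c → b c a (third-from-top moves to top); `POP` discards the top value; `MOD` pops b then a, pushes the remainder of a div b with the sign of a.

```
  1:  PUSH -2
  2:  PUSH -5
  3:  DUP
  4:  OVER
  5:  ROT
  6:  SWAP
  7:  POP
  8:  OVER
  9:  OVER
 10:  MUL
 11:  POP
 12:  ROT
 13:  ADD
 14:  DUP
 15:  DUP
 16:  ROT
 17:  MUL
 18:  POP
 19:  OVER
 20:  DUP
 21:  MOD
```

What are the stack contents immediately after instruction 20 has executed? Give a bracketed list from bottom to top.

PUSH -2 -> [-2]
PUSH -5 -> [-2, -5]
DUP     -> [-2, -5, -5]
OVER    -> [-2, -5, -5, -5]
ROT     -> [-2, -5, -5, -5]
SWAP    -> [-2, -5, -5, -5]
POP     -> [-2, -5, -5]
OVER    -> [-2, -5, -5, -5]
OVER    -> [-2, -5, -5, -5, -5]
MUL     -> [-2, -5, -5, 25]
POP     -> [-2, -5, -5]
ROT     -> [-5, -5, -2]
ADD     -> [-5, -7]
DUP     -> [-5, -7, -7]
DUP     -> [-5, -7, -7, -7]
ROT     -> [-5, -7, -7, -7]
MUL     -> [-5, -7, 49]
POP     -> [-5, -7]
OVER    -> [-5, -7, -5]
DUP     -> [-5, -7, -5, -5]

[-5, -7, -5, -5]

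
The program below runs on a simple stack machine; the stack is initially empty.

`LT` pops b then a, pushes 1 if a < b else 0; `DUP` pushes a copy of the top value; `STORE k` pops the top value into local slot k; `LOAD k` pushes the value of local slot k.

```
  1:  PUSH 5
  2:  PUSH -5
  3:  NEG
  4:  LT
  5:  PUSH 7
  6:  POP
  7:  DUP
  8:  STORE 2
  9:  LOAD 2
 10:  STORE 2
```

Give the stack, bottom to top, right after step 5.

PUSH 5  : [5]
PUSH -5 : [5, -5]
NEG     : [5, 5]
LT      : [0]
PUSH 7  : [0, 7]

[0, 7]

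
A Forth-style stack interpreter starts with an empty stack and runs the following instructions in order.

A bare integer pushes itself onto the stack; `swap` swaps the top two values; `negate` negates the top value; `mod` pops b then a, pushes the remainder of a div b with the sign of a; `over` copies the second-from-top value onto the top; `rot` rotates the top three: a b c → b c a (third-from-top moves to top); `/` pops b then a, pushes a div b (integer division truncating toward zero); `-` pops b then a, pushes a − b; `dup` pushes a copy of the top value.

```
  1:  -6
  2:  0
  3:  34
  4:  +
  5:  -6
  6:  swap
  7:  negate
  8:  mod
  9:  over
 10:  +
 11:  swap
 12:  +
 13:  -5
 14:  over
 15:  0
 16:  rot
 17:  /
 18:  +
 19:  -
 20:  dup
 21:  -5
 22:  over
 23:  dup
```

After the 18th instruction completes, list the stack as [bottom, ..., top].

[-18, -18]

-6     -> -6
0      -> -6 0
34     -> -6 0 34
+      -> -6 34
-6     -> -6 34 -6
swap   -> -6 -6 34
negate -> -6 -6 -34
mod    -> -6 -6
over   -> -6 -6 -6
+      -> -6 -12
swap   -> -12 -6
+      -> -18
-5     -> -18 -5
over   -> -18 -5 -18
0      -> -18 -5 -18 0
rot    -> -18 -18 0 -5
/      -> -18 -18 0
+      -> -18 -18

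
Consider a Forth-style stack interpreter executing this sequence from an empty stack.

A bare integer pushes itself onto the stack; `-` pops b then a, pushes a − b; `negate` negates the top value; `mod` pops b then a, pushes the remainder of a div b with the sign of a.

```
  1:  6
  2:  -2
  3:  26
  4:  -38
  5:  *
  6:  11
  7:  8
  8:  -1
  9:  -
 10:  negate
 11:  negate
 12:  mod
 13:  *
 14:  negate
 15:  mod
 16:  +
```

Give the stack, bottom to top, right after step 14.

[6, -2, 1976]

6       [6]
-2      [6, -2]
26      [6, -2, 26]
-38     [6, -2, 26, -38]
*       [6, -2, -988]
11      [6, -2, -988, 11]
8       [6, -2, -988, 11, 8]
-1      [6, -2, -988, 11, 8, -1]
-       [6, -2, -988, 11, 9]
negate  [6, -2, -988, 11, -9]
negate  [6, -2, -988, 11, 9]
mod     [6, -2, -988, 2]
*       [6, -2, -1976]
negate  [6, -2, 1976]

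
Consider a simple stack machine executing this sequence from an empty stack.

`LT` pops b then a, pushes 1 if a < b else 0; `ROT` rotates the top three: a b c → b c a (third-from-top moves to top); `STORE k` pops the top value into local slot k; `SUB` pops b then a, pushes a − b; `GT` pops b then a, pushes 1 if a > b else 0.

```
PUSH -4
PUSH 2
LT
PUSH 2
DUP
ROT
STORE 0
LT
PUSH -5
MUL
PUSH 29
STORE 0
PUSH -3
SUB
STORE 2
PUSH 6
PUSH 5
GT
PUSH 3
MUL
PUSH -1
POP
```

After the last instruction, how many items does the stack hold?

PUSH -4 : [-4]
PUSH 2  : [-4, 2]
LT      : [1]
PUSH 2  : [1, 2]
DUP     : [1, 2, 2]
ROT     : [2, 2, 1]
STORE 0 : [2, 2]
LT      : [0]
PUSH -5 : [0, -5]
MUL     : [0]
PUSH 29 : [0, 29]
STORE 0 : [0]
PUSH -3 : [0, -3]
SUB     : [3]
STORE 2 : []
PUSH 6  : [6]
PUSH 5  : [6, 5]
GT      : [1]
PUSH 3  : [1, 3]
MUL     : [3]
PUSH -1 : [3, -1]
POP     : [3]

1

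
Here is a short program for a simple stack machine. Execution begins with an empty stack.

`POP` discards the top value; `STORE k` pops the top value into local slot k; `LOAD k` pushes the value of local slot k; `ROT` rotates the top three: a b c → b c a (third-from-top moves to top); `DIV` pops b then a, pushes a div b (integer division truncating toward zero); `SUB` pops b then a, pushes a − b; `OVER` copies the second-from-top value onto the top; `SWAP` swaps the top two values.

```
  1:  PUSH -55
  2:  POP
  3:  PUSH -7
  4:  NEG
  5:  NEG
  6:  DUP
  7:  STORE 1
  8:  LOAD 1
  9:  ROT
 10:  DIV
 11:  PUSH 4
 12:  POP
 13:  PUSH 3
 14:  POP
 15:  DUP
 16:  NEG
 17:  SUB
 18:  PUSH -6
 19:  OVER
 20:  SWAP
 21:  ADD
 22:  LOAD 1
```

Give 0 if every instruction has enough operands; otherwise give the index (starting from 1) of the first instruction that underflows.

PUSH -55 : -55
POP      : (empty)
PUSH -7  : -7
NEG      : 7
NEG      : -7
DUP      : -7 -7
STORE 1  : -7
LOAD 1   : -7 -7
ROT  — needs 3 operands, stack has 2 → underflow

9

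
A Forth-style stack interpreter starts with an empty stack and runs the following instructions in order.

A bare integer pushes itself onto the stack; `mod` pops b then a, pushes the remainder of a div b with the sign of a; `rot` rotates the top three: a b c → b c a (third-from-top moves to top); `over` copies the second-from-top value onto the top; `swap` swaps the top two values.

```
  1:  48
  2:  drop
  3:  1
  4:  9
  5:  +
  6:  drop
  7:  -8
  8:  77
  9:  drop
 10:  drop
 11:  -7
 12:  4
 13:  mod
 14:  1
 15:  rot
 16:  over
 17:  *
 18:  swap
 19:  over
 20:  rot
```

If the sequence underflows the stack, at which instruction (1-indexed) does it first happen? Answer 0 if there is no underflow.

48   : 48
drop : (empty)
1    : 1
9    : 1 9
+    : 10
drop : (empty)
-8   : -8
77   : -8 77
drop : -8
drop : (empty)
-7   : -7
4    : -7 4
mod  : -3
1    : -3 1
rot  — needs 3 operands, stack has 2 → underflow

15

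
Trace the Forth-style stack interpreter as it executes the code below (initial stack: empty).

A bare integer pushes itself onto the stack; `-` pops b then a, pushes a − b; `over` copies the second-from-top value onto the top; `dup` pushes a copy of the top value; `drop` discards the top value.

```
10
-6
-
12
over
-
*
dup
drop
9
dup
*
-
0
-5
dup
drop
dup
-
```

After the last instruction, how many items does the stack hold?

3

10   : [10]
-6   : [10, -6]
-    : [16]
12   : [16, 12]
over : [16, 12, 16]
-    : [16, -4]
*    : [-64]
dup  : [-64, -64]
drop : [-64]
9    : [-64, 9]
dup  : [-64, 9, 9]
*    : [-64, 81]
-    : [-145]
0    : [-145, 0]
-5   : [-145, 0, -5]
dup  : [-145, 0, -5, -5]
drop : [-145, 0, -5]
dup  : [-145, 0, -5, -5]
-    : [-145, 0, 0]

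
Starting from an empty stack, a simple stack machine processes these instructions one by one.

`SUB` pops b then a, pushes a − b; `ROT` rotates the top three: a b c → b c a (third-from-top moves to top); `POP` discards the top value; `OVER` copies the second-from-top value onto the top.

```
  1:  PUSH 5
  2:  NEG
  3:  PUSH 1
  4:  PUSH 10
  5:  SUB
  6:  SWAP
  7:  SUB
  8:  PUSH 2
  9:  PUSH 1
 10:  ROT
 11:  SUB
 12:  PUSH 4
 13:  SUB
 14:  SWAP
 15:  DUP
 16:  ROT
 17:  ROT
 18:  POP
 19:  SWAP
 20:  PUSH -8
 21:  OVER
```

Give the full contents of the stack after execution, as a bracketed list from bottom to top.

[1, 2, -8, 2]

PUSH 5  : 5
NEG     : -5
PUSH 1  : -5 1
PUSH 10 : -5 1 10
SUB     : -5 -9
SWAP    : -9 -5
SUB     : -4
PUSH 2  : -4 2
PUSH 1  : -4 2 1
ROT     : 2 1 -4
SUB     : 2 5
PUSH 4  : 2 5 4
SUB     : 2 1
SWAP    : 1 2
DUP     : 1 2 2
ROT     : 2 2 1
ROT     : 2 1 2
POP     : 2 1
SWAP    : 1 2
PUSH -8 : 1 2 -8
OVER    : 1 2 -8 2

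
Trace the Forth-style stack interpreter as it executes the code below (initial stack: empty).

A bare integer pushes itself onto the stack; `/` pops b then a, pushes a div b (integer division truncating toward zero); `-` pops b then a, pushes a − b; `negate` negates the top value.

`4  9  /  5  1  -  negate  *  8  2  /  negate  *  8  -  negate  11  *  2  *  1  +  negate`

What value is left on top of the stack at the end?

4      -> 4
9      -> 4 9
/      -> 0
5      -> 0 5
1      -> 0 5 1
-      -> 0 4
negate -> 0 -4
*      -> 0
8      -> 0 8
2      -> 0 8 2
/      -> 0 4
negate -> 0 -4
*      -> 0
8      -> 0 8
-      -> -8
negate -> 8
11     -> 8 11
*      -> 88
2      -> 88 2
*      -> 176
1      -> 176 1
+      -> 177
negate -> -177

-177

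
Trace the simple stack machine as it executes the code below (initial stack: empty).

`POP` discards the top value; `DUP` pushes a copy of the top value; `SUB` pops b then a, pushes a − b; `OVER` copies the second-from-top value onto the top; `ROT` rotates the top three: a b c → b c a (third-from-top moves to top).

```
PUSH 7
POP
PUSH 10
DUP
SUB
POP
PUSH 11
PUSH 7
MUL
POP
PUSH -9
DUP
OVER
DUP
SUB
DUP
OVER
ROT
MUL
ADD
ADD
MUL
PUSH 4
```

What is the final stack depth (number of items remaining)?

2

PUSH 7   7
POP      (empty)
PUSH 10  10
DUP      10 10
SUB      0
POP      (empty)
PUSH 11  11
PUSH 7   11 7
MUL      77
POP      (empty)
PUSH -9  -9
DUP      -9 -9
OVER     -9 -9 -9
DUP      -9 -9 -9 -9
SUB      -9 -9 0
DUP      -9 -9 0 0
OVER     -9 -9 0 0 0
ROT      -9 -9 0 0 0
MUL      -9 -9 0 0
ADD      -9 -9 0
ADD      -9 -9
MUL      81
PUSH 4   81 4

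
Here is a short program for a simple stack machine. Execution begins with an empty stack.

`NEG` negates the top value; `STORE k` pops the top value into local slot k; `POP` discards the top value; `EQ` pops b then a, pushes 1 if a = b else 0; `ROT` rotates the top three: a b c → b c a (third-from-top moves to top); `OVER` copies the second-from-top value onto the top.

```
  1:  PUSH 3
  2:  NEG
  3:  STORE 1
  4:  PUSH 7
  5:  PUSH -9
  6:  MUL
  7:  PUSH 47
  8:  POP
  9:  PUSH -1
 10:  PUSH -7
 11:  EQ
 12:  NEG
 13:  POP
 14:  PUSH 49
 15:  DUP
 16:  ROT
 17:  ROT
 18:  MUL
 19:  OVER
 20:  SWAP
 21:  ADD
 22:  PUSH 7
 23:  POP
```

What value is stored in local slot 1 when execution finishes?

-3

PUSH 3   3
NEG      -3
STORE 1  (empty)
PUSH 7   7
PUSH -9  7 -9
MUL      -63
PUSH 47  -63 47
POP      -63
PUSH -1  -63 -1
PUSH -7  -63 -1 -7
EQ       -63 0
NEG      -63 0
POP      -63
PUSH 49  -63 49
DUP      -63 49 49
ROT      49 49 -63
ROT      49 -63 49
MUL      49 -3087
OVER     49 -3087 49
SWAP     49 49 -3087
ADD      49 -3038
PUSH 7   49 -3038 7
POP      49 -3038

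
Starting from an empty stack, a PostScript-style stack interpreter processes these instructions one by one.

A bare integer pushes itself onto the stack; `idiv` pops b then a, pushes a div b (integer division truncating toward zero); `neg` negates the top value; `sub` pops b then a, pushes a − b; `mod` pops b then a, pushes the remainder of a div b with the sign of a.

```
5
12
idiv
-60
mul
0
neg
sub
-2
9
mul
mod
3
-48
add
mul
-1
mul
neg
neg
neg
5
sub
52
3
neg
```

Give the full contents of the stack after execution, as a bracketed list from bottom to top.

5    → [5]
12   → [5, 12]
idiv → [0]
-60  → [0, -60]
mul  → [0]
0    → [0, 0]
neg  → [0, 0]
sub  → [0]
-2   → [0, -2]
9    → [0, -2, 9]
mul  → [0, -18]
mod  → [0]
3    → [0, 3]
-48  → [0, 3, -48]
add  → [0, -45]
mul  → [0]
-1   → [0, -1]
mul  → [0]
neg  → [0]
neg  → [0]
neg  → [0]
5    → [0, 5]
sub  → [-5]
52   → [-5, 52]
3    → [-5, 52, 3]
neg  → [-5, 52, -3]

[-5, 52, -3]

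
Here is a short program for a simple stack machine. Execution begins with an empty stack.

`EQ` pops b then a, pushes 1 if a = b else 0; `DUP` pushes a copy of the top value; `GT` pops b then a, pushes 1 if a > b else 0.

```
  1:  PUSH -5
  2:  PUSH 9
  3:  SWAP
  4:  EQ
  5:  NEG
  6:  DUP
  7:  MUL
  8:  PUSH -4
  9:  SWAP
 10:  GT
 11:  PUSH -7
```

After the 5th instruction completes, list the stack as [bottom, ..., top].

PUSH -5 -> -5
PUSH 9  -> -5 9
SWAP    -> 9 -5
EQ      -> 0
NEG     -> 0

[0]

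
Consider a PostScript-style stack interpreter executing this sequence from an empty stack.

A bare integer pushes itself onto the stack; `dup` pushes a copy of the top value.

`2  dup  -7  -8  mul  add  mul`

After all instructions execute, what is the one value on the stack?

2   : [2]
dup : [2, 2]
-7  : [2, 2, -7]
-8  : [2, 2, -7, -8]
mul : [2, 2, 56]
add : [2, 58]
mul : [116]

116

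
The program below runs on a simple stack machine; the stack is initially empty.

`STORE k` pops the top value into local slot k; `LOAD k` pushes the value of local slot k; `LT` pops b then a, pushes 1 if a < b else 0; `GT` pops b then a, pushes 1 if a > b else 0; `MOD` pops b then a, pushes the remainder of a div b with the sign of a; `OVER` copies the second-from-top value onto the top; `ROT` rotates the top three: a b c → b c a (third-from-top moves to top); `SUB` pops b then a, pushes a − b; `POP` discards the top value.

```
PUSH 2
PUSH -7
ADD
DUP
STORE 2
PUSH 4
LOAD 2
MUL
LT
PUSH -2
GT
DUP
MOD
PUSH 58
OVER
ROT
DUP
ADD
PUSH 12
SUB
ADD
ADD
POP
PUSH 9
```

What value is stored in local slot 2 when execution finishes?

PUSH 2   2
PUSH -7  2 -7
ADD      -5
DUP      -5 -5
STORE 2  -5
PUSH 4   -5 4
LOAD 2   -5 4 -5
MUL      -5 -20
LT       0
PUSH -2  0 -2
GT       1
DUP      1 1
MOD      0
PUSH 58  0 58
OVER     0 58 0
ROT      58 0 0
DUP      58 0 0 0
ADD      58 0 0
PUSH 12  58 0 0 12
SUB      58 0 -12
ADD      58 -12
ADD      46
POP      (empty)
PUSH 9   9

-5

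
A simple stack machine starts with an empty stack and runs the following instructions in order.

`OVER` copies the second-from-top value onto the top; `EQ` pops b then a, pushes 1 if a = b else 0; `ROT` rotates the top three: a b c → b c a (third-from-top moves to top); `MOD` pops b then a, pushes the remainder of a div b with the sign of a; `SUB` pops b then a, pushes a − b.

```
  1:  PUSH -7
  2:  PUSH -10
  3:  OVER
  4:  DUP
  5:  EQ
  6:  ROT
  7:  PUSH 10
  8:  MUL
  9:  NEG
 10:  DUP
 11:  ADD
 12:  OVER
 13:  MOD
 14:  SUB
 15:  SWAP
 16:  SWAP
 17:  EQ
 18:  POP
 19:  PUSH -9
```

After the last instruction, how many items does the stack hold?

1

PUSH -7  -> [-7]
PUSH -10 -> [-7, -10]
OVER     -> [-7, -10, -7]
DUP      -> [-7, -10, -7, -7]
EQ       -> [-7, -10, 1]
ROT      -> [-10, 1, -7]
PUSH 10  -> [-10, 1, -7, 10]
MUL      -> [-10, 1, -70]
NEG      -> [-10, 1, 70]
DUP      -> [-10, 1, 70, 70]
ADD      -> [-10, 1, 140]
OVER     -> [-10, 1, 140, 1]
MOD      -> [-10, 1, 0]
SUB      -> [-10, 1]
SWAP     -> [1, -10]
SWAP     -> [-10, 1]
EQ       -> [0]
POP      -> []
PUSH -9  -> [-9]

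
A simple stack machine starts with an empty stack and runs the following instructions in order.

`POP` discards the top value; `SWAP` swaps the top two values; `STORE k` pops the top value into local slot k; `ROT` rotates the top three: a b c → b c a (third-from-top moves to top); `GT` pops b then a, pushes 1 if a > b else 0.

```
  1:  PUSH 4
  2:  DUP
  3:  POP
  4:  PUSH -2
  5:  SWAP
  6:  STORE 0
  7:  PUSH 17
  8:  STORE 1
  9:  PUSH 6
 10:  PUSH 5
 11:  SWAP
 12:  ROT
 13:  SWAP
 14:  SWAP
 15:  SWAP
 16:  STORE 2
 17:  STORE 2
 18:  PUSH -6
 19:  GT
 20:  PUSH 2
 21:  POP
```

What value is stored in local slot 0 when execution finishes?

PUSH 4  : 4
DUP     : 4 4
POP     : 4
PUSH -2 : 4 -2
SWAP    : -2 4
STORE 0 : -2
PUSH 17 : -2 17
STORE 1 : -2
PUSH 6  : -2 6
PUSH 5  : -2 6 5
SWAP    : -2 5 6
ROT     : 5 6 -2
SWAP    : 5 -2 6
SWAP    : 5 6 -2
SWAP    : 5 -2 6
STORE 2 : 5 -2
STORE 2 : 5
PUSH -6 : 5 -6
GT      : 1
PUSH 2  : 1 2
POP     : 1

4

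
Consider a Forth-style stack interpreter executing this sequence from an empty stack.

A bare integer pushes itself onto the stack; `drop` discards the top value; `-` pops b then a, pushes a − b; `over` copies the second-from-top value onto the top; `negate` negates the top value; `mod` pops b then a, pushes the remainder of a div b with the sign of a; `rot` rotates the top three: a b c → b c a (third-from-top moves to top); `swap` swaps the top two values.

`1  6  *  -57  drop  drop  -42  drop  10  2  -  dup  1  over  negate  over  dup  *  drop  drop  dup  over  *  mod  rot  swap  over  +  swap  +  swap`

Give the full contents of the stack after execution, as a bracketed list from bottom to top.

[16, 8]

1      : [1]
6      : [1, 6]
*      : [6]
-57    : [6, -57]
drop   : [6]
drop   : []
-42    : [-42]
drop   : []
10     : [10]
2      : [10, 2]
-      : [8]
dup    : [8, 8]
1      : [8, 8, 1]
over   : [8, 8, 1, 8]
negate : [8, 8, 1, -8]
over   : [8, 8, 1, -8, 1]
dup    : [8, 8, 1, -8, 1, 1]
*      : [8, 8, 1, -8, 1]
drop   : [8, 8, 1, -8]
drop   : [8, 8, 1]
dup    : [8, 8, 1, 1]
over   : [8, 8, 1, 1, 1]
*      : [8, 8, 1, 1]
mod    : [8, 8, 0]
rot    : [8, 0, 8]
swap   : [8, 8, 0]
over   : [8, 8, 0, 8]
+      : [8, 8, 8]
swap   : [8, 8, 8]
+      : [8, 16]
swap   : [16, 8]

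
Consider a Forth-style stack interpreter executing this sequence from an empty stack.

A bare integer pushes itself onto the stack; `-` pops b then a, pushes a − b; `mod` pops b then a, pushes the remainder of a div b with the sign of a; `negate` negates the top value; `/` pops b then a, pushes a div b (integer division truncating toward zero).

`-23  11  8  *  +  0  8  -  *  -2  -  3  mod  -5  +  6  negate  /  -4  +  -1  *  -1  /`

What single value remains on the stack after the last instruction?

-3

-23    : -23
11     : -23 11
8      : -23 11 8
*      : -23 88
+      : 65
0      : 65 0
8      : 65 0 8
-      : 65 -8
*      : -520
-2     : -520 -2
-      : -518
3      : -518 3
mod    : -2
-5     : -2 -5
+      : -7
6      : -7 6
negate : -7 -6
/      : 1
-4     : 1 -4
+      : -3
-1     : -3 -1
*      : 3
-1     : 3 -1
/      : -3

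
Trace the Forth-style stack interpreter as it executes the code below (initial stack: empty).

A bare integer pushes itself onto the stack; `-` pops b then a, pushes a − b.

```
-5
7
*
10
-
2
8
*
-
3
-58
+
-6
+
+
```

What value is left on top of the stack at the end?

-5  → -5
7   → -5 7
*   → -35
10  → -35 10
-   → -45
2   → -45 2
8   → -45 2 8
*   → -45 16
-   → -61
3   → -61 3
-58 → -61 3 -58
+   → -61 -55
-6  → -61 -55 -6
+   → -61 -61
+   → -122

-122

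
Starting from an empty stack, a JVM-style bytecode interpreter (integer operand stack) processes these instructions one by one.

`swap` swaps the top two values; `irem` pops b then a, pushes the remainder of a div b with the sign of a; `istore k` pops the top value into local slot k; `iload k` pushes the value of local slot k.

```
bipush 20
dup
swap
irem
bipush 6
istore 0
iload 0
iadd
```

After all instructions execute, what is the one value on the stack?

6

bipush 20  20
dup        20 20
swap       20 20
irem       0
bipush 6   0 6
istore 0   0
iload 0    0 6
iadd       6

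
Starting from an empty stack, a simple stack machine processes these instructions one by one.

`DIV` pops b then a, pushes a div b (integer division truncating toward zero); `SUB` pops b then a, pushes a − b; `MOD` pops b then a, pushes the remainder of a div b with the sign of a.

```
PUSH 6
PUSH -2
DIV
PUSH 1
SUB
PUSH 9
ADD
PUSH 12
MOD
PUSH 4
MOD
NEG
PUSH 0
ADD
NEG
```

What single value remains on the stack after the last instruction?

PUSH 6  : 6
PUSH -2 : 6 -2
DIV     : -3
PUSH 1  : -3 1
SUB     : -4
PUSH 9  : -4 9
ADD     : 5
PUSH 12 : 5 12
MOD     : 5
PUSH 4  : 5 4
MOD     : 1
NEG     : -1
PUSH 0  : -1 0
ADD     : -1
NEG     : 1

1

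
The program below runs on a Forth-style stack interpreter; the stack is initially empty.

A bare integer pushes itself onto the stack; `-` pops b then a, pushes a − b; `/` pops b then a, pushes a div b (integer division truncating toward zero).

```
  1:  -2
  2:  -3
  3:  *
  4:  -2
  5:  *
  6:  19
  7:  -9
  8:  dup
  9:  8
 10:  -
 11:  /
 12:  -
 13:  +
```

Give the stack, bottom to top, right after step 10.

-2   [-2]
-3   [-2, -3]
*    [6]
-2   [6, -2]
*    [-12]
19   [-12, 19]
-9   [-12, 19, -9]
dup  [-12, 19, -9, -9]
8    [-12, 19, -9, -9, 8]
-    [-12, 19, -9, -17]

[-12, 19, -9, -17]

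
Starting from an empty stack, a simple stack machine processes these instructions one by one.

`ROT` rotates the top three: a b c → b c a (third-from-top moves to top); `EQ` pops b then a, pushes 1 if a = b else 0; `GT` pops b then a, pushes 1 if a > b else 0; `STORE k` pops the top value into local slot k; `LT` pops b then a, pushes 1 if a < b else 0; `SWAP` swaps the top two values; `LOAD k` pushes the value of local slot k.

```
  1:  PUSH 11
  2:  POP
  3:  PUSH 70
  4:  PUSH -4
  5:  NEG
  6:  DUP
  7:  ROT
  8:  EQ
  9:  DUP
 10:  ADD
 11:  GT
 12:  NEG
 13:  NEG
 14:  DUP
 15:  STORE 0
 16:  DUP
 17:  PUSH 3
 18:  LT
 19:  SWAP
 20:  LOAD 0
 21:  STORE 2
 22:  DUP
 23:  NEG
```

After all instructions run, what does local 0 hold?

1

PUSH 11 → [11]
POP     → []
PUSH 70 → [70]
PUSH -4 → [70, -4]
NEG     → [70, 4]
DUP     → [70, 4, 4]
ROT     → [4, 4, 70]
EQ      → [4, 0]
DUP     → [4, 0, 0]
ADD     → [4, 0]
GT      → [1]
NEG     → [-1]
NEG     → [1]
DUP     → [1, 1]
STORE 0 → [1]
DUP     → [1, 1]
PUSH 3  → [1, 1, 3]
LT      → [1, 1]
SWAP    → [1, 1]
LOAD 0  → [1, 1, 1]
STORE 2 → [1, 1]
DUP     → [1, 1, 1]
NEG     → [1, 1, -1]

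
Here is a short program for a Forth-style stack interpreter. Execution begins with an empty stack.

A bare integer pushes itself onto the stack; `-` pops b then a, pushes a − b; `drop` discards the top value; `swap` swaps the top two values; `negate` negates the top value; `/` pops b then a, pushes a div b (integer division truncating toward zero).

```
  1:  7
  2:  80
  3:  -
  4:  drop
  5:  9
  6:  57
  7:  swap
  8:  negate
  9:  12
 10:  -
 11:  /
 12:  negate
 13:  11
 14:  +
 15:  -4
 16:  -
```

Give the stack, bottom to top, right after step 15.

[13, -4]

7      -> [7]
80     -> [7, 80]
-      -> [-73]
drop   -> []
9      -> [9]
57     -> [9, 57]
swap   -> [57, 9]
negate -> [57, -9]
12     -> [57, -9, 12]
-      -> [57, -21]
/      -> [-2]
negate -> [2]
11     -> [2, 11]
+      -> [13]
-4     -> [13, -4]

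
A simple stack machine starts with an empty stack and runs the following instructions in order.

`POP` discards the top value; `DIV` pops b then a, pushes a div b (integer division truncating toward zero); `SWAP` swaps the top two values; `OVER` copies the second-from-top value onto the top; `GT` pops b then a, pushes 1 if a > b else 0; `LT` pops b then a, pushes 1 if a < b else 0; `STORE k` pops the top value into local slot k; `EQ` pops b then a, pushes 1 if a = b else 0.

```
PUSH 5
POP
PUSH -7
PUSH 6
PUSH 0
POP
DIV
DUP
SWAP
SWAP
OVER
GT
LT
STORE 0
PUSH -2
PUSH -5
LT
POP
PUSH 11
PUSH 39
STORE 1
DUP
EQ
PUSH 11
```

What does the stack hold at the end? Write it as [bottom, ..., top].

[1, 11]

PUSH 5  → 5
POP     → (empty)
PUSH -7 → -7
PUSH 6  → -7 6
PUSH 0  → -7 6 0
POP     → -7 6
DIV     → -1
DUP     → -1 -1
SWAP    → -1 -1
SWAP    → -1 -1
OVER    → -1 -1 -1
GT      → -1 0
LT      → 1
STORE 0 → (empty)
PUSH -2 → -2
PUSH -5 → -2 -5
LT      → 0
POP     → (empty)
PUSH 11 → 11
PUSH 39 → 11 39
STORE 1 → 11
DUP     → 11 11
EQ      → 1
PUSH 11 → 1 11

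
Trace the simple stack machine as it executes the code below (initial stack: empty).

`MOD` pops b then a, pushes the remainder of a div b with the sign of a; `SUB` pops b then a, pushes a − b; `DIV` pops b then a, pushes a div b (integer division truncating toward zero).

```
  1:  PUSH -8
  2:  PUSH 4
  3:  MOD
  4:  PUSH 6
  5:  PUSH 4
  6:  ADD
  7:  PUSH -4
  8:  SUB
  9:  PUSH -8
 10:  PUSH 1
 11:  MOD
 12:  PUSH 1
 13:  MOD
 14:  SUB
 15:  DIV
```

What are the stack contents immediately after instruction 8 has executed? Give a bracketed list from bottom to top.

PUSH -8 : [-8]
PUSH 4  : [-8, 4]
MOD     : [0]
PUSH 6  : [0, 6]
PUSH 4  : [0, 6, 4]
ADD     : [0, 10]
PUSH -4 : [0, 10, -4]
SUB     : [0, 14]

[0, 14]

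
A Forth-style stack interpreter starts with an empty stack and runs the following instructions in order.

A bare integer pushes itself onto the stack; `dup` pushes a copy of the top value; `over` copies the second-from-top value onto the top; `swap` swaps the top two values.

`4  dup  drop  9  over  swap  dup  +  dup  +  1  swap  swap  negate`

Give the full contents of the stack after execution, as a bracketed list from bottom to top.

[4, 4, 36, -1]

4      -> 4
dup    -> 4 4
drop   -> 4
9      -> 4 9
over   -> 4 9 4
swap   -> 4 4 9
dup    -> 4 4 9 9
+      -> 4 4 18
dup    -> 4 4 18 18
+      -> 4 4 36
1      -> 4 4 36 1
swap   -> 4 4 1 36
swap   -> 4 4 36 1
negate -> 4 4 36 -1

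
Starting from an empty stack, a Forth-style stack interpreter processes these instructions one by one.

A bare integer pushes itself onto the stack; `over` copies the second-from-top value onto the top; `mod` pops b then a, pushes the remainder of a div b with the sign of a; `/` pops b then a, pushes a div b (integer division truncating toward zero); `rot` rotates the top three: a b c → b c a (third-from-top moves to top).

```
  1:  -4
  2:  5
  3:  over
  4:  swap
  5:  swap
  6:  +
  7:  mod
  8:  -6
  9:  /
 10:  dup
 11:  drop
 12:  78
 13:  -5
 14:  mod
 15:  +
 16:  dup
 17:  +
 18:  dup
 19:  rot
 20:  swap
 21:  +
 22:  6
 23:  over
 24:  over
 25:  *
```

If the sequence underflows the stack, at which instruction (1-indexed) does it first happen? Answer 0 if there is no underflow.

19

-4   → [-4]
5    → [-4, 5]
over → [-4, 5, -4]
swap → [-4, -4, 5]
swap → [-4, 5, -4]
+    → [-4, 1]
mod  → [0]
-6   → [0, -6]
/    → [0]
dup  → [0, 0]
drop → [0]
78   → [0, 78]
-5   → [0, 78, -5]
mod  → [0, 3]
+    → [3]
dup  → [3, 3]
+    → [6]
dup  → [6, 6]
rot  — needs 3 operands, stack has 2 → underflow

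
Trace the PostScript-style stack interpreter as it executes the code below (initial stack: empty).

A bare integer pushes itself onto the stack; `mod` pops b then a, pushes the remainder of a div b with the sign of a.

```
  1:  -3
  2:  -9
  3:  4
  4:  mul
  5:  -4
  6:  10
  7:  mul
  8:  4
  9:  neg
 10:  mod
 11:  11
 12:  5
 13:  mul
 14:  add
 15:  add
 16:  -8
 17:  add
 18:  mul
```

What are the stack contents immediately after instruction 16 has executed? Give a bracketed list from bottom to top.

-3  : [-3]
-9  : [-3, -9]
4   : [-3, -9, 4]
mul : [-3, -36]
-4  : [-3, -36, -4]
10  : [-3, -36, -4, 10]
mul : [-3, -36, -40]
4   : [-3, -36, -40, 4]
neg : [-3, -36, -40, -4]
mod : [-3, -36, 0]
11  : [-3, -36, 0, 11]
5   : [-3, -36, 0, 11, 5]
mul : [-3, -36, 0, 55]
add : [-3, -36, 55]
add : [-3, 19]
-8  : [-3, 19, -8]

[-3, 19, -8]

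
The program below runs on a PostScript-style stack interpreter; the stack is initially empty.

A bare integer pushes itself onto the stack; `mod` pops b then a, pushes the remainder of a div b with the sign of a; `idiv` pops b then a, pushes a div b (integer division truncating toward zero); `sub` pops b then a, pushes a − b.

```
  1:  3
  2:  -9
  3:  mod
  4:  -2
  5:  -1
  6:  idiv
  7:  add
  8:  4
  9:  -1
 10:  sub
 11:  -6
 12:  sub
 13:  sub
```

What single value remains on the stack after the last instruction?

-6

3     3
-9    3 -9
mod   3
-2    3 -2
-1    3 -2 -1
idiv  3 2
add   5
4     5 4
-1    5 4 -1
sub   5 5
-6    5 5 -6
sub   5 11
sub   -6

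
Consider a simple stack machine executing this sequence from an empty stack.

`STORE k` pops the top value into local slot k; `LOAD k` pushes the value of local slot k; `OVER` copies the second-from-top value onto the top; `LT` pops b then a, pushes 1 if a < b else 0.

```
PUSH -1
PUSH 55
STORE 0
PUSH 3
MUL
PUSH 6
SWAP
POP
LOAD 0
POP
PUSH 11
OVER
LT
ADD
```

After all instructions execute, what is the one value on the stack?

6

PUSH -1 → -1
PUSH 55 → -1 55
STORE 0 → -1
PUSH 3  → -1 3
MUL     → -3
PUSH 6  → -3 6
SWAP    → 6 -3
POP     → 6
LOAD 0  → 6 55
POP     → 6
PUSH 11 → 6 11
OVER    → 6 11 6
LT      → 6 0
ADD     → 6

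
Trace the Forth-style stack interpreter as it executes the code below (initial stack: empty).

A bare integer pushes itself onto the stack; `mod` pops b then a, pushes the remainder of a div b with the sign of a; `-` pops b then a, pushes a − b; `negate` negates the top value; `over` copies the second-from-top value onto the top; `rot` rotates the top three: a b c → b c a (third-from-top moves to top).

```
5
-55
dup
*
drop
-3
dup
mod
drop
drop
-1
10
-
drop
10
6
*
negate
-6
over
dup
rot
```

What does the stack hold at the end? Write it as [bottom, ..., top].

5      : 5
-55    : 5 -55
dup    : 5 -55 -55
*      : 5 3025
drop   : 5
-3     : 5 -3
dup    : 5 -3 -3
mod    : 5 0
drop   : 5
drop   : (empty)
-1     : -1
10     : -1 10
-      : -11
drop   : (empty)
10     : 10
6      : 10 6
*      : 60
negate : -60
-6     : -60 -6
over   : -60 -6 -60
dup    : -60 -6 -60 -60
rot    : -60 -60 -60 -6

[-60, -60, -60, -6]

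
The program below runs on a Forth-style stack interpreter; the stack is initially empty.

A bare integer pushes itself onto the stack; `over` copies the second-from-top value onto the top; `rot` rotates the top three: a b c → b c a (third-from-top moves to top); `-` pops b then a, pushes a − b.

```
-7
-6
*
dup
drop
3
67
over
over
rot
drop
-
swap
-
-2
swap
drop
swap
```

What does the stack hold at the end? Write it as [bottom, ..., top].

-7   : -7
-6   : -7 -6
*    : 42
dup  : 42 42
drop : 42
3    : 42 3
67   : 42 3 67
over : 42 3 67 3
over : 42 3 67 3 67
rot  : 42 3 3 67 67
drop : 42 3 3 67
-    : 42 3 -64
swap : 42 -64 3
-    : 42 -67
-2   : 42 -67 -2
swap : 42 -2 -67
drop : 42 -2
swap : -2 42

[-2, 42]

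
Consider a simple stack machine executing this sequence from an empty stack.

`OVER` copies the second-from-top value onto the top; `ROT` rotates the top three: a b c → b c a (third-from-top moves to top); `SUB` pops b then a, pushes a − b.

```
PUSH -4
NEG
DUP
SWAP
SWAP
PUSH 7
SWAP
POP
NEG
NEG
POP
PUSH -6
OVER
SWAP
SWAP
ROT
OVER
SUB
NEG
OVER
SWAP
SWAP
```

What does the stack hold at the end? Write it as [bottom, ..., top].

[-6, 4, 0, 4]

PUSH -4  -4
NEG      4
DUP      4 4
SWAP     4 4
SWAP     4 4
PUSH 7   4 4 7
SWAP     4 7 4
POP      4 7
NEG      4 -7
NEG      4 7
POP      4
PUSH -6  4 -6
OVER     4 -6 4
SWAP     4 4 -6
SWAP     4 -6 4
ROT      -6 4 4
OVER     -6 4 4 4
SUB      -6 4 0
NEG      -6 4 0
OVER     -6 4 0 4
SWAP     -6 4 4 0
SWAP     -6 4 0 4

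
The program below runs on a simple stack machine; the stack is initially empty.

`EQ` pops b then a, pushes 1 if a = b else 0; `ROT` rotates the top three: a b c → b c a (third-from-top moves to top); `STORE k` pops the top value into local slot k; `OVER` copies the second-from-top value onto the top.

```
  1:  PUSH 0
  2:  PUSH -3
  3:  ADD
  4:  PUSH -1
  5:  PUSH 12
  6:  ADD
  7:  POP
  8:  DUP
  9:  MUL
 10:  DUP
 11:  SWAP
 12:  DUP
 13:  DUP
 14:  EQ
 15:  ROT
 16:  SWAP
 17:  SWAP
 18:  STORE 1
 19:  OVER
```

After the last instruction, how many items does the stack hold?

3

PUSH 0  -> [0]
PUSH -3 -> [0, -3]
ADD     -> [-3]
PUSH -1 -> [-3, -1]
PUSH 12 -> [-3, -1, 12]
ADD     -> [-3, 11]
POP     -> [-3]
DUP     -> [-3, -3]
MUL     -> [9]
DUP     -> [9, 9]
SWAP    -> [9, 9]
DUP     -> [9, 9, 9]
DUP     -> [9, 9, 9, 9]
EQ      -> [9, 9, 1]
ROT     -> [9, 1, 9]
SWAP    -> [9, 9, 1]
SWAP    -> [9, 1, 9]
STORE 1 -> [9, 1]
OVER    -> [9, 1, 9]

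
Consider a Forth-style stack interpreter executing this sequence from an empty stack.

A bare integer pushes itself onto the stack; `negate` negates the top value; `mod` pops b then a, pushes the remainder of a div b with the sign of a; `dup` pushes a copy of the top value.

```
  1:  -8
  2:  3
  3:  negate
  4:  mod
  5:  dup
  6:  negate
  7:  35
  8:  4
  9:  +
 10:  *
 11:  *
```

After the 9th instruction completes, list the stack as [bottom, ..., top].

[-2, 2, 39]

-8     -> [-8]
3      -> [-8, 3]
negate -> [-8, -3]
mod    -> [-2]
dup    -> [-2, -2]
negate -> [-2, 2]
35     -> [-2, 2, 35]
4      -> [-2, 2, 35, 4]
+      -> [-2, 2, 39]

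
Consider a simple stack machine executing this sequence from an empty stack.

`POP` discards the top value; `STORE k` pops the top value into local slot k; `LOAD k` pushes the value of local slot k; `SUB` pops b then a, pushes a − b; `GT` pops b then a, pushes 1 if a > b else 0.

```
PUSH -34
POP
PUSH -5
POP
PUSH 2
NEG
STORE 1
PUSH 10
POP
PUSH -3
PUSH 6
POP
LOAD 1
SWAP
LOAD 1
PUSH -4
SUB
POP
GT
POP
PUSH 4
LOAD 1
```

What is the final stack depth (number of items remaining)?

2

PUSH -34 -> [-34]
POP      -> []
PUSH -5  -> [-5]
POP      -> []
PUSH 2   -> [2]
NEG      -> [-2]
STORE 1  -> []
PUSH 10  -> [10]
POP      -> []
PUSH -3  -> [-3]
PUSH 6   -> [-3, 6]
POP      -> [-3]
LOAD 1   -> [-3, -2]
SWAP     -> [-2, -3]
LOAD 1   -> [-2, -3, -2]
PUSH -4  -> [-2, -3, -2, -4]
SUB      -> [-2, -3, 2]
POP      -> [-2, -3]
GT       -> [1]
POP      -> []
PUSH 4   -> [4]
LOAD 1   -> [4, -2]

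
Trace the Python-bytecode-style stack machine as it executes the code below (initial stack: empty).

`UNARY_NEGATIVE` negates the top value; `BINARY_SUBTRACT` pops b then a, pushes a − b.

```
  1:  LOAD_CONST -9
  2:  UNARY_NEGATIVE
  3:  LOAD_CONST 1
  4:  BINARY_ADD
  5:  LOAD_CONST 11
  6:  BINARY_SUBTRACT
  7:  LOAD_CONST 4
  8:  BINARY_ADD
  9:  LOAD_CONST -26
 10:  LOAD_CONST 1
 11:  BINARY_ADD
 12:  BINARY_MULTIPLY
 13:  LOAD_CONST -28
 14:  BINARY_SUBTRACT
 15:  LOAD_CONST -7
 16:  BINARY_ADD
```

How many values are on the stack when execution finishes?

1

LOAD_CONST -9    -9
UNARY_NEGATIVE   9
LOAD_CONST 1     9 1
BINARY_ADD       10
LOAD_CONST 11    10 11
BINARY_SUBTRACT  -1
LOAD_CONST 4     -1 4
BINARY_ADD       3
LOAD_CONST -26   3 -26
LOAD_CONST 1     3 -26 1
BINARY_ADD       3 -25
BINARY_MULTIPLY  -75
LOAD_CONST -28   -75 -28
BINARY_SUBTRACT  -47
LOAD_CONST -7    -47 -7
BINARY_ADD       -54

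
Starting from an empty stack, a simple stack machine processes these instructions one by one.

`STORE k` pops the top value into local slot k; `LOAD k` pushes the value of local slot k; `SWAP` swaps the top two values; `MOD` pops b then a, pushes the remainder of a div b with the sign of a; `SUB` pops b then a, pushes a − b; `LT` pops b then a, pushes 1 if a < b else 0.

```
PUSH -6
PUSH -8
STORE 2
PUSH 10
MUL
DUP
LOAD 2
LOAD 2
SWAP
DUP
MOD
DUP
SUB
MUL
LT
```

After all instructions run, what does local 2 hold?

-8

PUSH -6 → [-6]
PUSH -8 → [-6, -8]
STORE 2 → [-6]
PUSH 10 → [-6, 10]
MUL     → [-60]
DUP     → [-60, -60]
LOAD 2  → [-60, -60, -8]
LOAD 2  → [-60, -60, -8, -8]
SWAP    → [-60, -60, -8, -8]
DUP     → [-60, -60, -8, -8, -8]
MOD     → [-60, -60, -8, 0]
DUP     → [-60, -60, -8, 0, 0]
SUB     → [-60, -60, -8, 0]
MUL     → [-60, -60, 0]
LT      → [-60, 1]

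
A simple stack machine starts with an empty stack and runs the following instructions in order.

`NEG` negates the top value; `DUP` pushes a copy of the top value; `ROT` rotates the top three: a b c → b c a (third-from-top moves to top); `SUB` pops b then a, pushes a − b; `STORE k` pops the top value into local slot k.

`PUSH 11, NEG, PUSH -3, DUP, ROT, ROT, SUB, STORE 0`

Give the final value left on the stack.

-3

PUSH 11 : 11
NEG     : -11
PUSH -3 : -11 -3
DUP     : -11 -3 -3
ROT     : -3 -3 -11
ROT     : -3 -11 -3
SUB     : -3 -8
STORE 0 : -3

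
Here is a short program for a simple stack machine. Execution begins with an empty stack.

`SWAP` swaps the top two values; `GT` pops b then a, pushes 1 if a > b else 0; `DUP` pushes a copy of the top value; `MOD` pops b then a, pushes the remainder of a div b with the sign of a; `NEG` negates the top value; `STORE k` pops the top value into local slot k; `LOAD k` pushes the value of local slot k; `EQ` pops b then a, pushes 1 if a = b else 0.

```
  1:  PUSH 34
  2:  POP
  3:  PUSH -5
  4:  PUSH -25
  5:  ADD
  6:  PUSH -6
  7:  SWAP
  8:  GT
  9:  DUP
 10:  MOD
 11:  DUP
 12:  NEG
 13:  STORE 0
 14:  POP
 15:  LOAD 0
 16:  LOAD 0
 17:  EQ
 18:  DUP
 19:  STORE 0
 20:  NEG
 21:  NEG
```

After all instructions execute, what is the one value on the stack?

1

PUSH 34  → [34]
POP      → []
PUSH -5  → [-5]
PUSH -25 → [-5, -25]
ADD      → [-30]
PUSH -6  → [-30, -6]
SWAP     → [-6, -30]
GT       → [1]
DUP      → [1, 1]
MOD      → [0]
DUP      → [0, 0]
NEG      → [0, 0]
STORE 0  → [0]
POP      → []
LOAD 0   → [0]
LOAD 0   → [0, 0]
EQ       → [1]
DUP      → [1, 1]
STORE 0  → [1]
NEG      → [-1]
NEG      → [1]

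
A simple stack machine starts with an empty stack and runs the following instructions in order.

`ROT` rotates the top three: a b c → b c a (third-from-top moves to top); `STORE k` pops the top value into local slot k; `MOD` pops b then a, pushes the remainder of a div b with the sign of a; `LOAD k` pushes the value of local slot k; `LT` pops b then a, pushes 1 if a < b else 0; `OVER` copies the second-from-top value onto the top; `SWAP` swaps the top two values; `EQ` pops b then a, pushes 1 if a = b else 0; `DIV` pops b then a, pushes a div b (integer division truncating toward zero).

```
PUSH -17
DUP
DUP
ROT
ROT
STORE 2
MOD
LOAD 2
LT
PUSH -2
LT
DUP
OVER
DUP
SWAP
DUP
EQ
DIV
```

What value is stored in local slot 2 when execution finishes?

-17

PUSH -17 -> -17
DUP      -> -17 -17
DUP      -> -17 -17 -17
ROT      -> -17 -17 -17
ROT      -> -17 -17 -17
STORE 2  -> -17 -17
MOD      -> 0
LOAD 2   -> 0 -17
LT       -> 0
PUSH -2  -> 0 -2
LT       -> 0
DUP      -> 0 0
OVER     -> 0 0 0
DUP      -> 0 0 0 0
SWAP     -> 0 0 0 0
DUP      -> 0 0 0 0 0
EQ       -> 0 0 0 1
DIV      -> 0 0 0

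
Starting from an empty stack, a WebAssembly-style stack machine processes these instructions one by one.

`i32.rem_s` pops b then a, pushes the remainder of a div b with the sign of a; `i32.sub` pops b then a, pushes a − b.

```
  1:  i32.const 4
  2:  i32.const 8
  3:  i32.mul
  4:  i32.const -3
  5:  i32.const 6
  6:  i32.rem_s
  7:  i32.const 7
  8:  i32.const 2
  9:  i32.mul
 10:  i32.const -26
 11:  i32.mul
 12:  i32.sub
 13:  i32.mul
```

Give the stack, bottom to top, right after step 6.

[32, -3]

i32.const 4  → [4]
i32.const 8  → [4, 8]
i32.mul      → [32]
i32.const -3 → [32, -3]
i32.const 6  → [32, -3, 6]
i32.rem_s    → [32, -3]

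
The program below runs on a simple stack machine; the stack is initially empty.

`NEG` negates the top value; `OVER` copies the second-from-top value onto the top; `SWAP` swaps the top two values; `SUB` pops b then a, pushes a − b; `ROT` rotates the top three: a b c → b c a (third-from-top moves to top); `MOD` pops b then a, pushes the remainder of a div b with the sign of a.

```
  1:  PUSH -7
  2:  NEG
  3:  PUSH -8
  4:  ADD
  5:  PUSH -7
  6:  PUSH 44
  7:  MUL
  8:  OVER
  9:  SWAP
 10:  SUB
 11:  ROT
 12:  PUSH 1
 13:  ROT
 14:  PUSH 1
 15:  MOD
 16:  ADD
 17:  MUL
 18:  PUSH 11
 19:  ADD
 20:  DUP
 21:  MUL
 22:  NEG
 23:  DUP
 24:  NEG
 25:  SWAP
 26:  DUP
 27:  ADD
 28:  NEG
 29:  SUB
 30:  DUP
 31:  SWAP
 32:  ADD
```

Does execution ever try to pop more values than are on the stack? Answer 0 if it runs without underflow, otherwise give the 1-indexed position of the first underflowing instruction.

PUSH -7 -> [-7]
NEG     -> [7]
PUSH -8 -> [7, -8]
ADD     -> [-1]
PUSH -7 -> [-1, -7]
PUSH 44 -> [-1, -7, 44]
MUL     -> [-1, -308]
OVER    -> [-1, -308, -1]
SWAP    -> [-1, -1, -308]
SUB     -> [-1, 307]
ROT  — needs 3 operands, stack has 2 → underflow

11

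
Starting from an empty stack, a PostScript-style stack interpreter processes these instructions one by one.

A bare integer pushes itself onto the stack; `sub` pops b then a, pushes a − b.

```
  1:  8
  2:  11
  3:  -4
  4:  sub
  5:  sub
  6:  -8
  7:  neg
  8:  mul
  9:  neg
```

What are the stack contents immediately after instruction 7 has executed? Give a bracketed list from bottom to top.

8   : [8]
11  : [8, 11]
-4  : [8, 11, -4]
sub : [8, 15]
sub : [-7]
-8  : [-7, -8]
neg : [-7, 8]

[-7, 8]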